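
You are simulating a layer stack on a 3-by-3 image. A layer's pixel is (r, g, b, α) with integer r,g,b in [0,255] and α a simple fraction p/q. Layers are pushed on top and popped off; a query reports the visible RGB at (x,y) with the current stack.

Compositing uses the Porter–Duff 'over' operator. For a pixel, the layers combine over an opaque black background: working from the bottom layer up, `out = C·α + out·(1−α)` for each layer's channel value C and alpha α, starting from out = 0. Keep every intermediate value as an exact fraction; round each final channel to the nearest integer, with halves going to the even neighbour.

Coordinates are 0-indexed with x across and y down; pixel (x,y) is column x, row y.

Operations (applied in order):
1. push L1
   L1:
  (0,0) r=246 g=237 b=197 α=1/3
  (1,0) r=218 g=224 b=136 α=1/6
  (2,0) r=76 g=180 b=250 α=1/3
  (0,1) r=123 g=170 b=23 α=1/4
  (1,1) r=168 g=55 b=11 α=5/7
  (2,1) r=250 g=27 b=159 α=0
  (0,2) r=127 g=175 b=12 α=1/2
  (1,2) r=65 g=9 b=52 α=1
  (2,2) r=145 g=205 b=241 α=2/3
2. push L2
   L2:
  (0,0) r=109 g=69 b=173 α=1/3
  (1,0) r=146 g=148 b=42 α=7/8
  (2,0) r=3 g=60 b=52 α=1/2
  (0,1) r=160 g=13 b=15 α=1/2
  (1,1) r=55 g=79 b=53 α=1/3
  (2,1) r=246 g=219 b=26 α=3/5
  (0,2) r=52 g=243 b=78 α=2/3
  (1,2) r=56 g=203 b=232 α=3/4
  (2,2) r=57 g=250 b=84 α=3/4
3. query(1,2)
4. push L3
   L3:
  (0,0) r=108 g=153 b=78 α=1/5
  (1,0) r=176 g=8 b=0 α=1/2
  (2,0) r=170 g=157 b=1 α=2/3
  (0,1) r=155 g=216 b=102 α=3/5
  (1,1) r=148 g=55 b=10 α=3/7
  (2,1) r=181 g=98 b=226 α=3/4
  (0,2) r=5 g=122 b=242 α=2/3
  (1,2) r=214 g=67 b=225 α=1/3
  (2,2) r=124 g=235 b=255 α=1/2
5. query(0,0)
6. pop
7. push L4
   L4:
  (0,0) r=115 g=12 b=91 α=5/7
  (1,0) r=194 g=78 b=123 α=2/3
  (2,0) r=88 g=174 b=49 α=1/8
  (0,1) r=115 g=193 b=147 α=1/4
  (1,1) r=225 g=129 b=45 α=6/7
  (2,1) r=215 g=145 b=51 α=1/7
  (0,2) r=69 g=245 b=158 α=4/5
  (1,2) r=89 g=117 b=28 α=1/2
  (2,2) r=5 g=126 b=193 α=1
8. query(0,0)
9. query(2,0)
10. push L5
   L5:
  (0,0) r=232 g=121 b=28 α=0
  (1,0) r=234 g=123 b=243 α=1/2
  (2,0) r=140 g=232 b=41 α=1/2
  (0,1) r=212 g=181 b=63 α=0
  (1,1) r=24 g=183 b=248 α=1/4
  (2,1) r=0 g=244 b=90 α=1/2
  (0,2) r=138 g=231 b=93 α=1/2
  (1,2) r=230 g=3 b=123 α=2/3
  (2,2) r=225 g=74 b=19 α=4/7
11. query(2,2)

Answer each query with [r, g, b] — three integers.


at x=1,y=2 over L1,L2:
after L1 α=1: [65, 9, 52]
after L2 α=3/4: [233/4, 309/2, 187]
= [58, 154, 187]

at x=0,y=0 over L1,L2,L3:
+L1 (α=1/3) → [82, 79, 197/3]
+L2 (α=1/3) → [91, 227/3, 913/9]
+L3 (α=1/5) → [472/5, 1367/15, 4354/45]
rounded: [94, 91, 97]

at x=0,y=0 over L1,L2,L4:
+L1 (α=1/3) → [82, 79, 197/3]
+L2 (α=1/3) → [91, 227/3, 913/9]
+L4 (α=5/7) → [757/7, 634/21, 5921/63]
= [108, 30, 94]

query (2,0) [L1,L2,L4] — begin 0,0,0
after L1 α=1/3: [76/3, 60, 250/3]
after L2 α=1/2: [85/6, 60, 203/3]
after L4 α=1/8: [1123/48, 297/4, 196/3]
→ [23, 74, 65]

query (2,2) [L1,L2,L4,L5] — begin 0,0,0
L1 α=2/3: [290/3, 410/3, 482/3]
L2 α=3/4: [803/12, 665/3, 619/6]
L4 α=1: [5, 126, 193]
L5 α=4/7: [915/7, 674/7, 655/7]
rounded: [131, 96, 94]


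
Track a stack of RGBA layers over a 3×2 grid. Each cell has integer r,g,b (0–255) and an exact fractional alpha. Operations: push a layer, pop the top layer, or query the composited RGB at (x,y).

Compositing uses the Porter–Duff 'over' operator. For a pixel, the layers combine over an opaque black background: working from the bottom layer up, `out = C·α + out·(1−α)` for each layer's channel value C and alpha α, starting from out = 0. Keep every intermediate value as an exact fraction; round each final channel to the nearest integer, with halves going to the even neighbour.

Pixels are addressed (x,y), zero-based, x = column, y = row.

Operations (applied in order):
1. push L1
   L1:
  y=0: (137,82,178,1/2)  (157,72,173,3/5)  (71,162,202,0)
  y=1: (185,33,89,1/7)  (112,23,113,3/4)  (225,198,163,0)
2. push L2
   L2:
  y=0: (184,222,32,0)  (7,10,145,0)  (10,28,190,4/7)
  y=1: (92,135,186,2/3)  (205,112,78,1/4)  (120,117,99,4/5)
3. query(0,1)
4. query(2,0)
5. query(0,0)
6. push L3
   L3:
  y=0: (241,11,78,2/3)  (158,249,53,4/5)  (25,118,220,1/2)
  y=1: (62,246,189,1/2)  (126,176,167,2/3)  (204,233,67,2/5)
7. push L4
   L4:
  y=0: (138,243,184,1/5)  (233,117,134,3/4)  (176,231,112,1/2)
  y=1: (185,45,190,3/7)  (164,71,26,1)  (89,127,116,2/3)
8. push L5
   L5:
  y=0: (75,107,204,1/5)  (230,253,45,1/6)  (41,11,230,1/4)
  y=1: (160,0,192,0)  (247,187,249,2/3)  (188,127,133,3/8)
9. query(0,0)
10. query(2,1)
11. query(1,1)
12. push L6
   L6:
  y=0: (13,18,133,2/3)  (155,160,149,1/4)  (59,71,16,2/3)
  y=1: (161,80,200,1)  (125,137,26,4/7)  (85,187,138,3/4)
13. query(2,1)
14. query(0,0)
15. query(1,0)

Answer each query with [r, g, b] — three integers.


at x=0,y=1 over L1,L2:
L1 α=1/7: [185/7, 33/7, 89/7]
L2 α=2/3: [491/7, 641/7, 2693/21]
rounded: [70, 92, 128]

at x=2,y=0 over L1,L2:
after L1 α=0: [0, 0, 0]
after L2 α=4/7: [40/7, 16, 760/7]
rounded: [6, 16, 109]

(0,0) stack=L1,L2; from [0,0,0]:
+L1 (α=1/2) → [137/2, 41, 89]
+L2 (α=0) → [137/2, 41, 89]
rounded: [68, 41, 89]

query (0,0) [L1,L2,L3,L4,L5] — begin 0,0,0
L1 α=1/2: [137/2, 41, 89]
L2 α=0: [137/2, 41, 89]
L3 α=2/3: [367/2, 21, 245/3]
L4 α=1/5: [872/5, 327/5, 1532/15]
L5 α=1/5: [3863/25, 1843/25, 9188/75]
= [155, 74, 123]

at x=2,y=1 over L1,L2,L3,L4,L5:
L1 α=0: [0, 0, 0]
L2 α=4/5: [96, 468/5, 396/5]
L3 α=2/5: [696/5, 3734/25, 1858/25]
L4 α=2/3: [1586/15, 10084/75, 7658/75]
L5 α=3/8: [1639/12, 15799/120, 13643/120]
rounded: [137, 132, 114]

at x=1,y=1 over L1,L2,L3,L4,L5:
+L1 (α=3/4) → [84, 69/4, 339/4]
+L2 (α=1/4) → [457/4, 655/16, 1329/16]
+L3 (α=2/3) → [1465/12, 6287/48, 6673/48]
+L4 (α=1) → [164, 71, 26]
+L5 (α=2/3) → [658/3, 445/3, 524/3]
→ [219, 148, 175]

query (2,1) [L1,L2,L3,L4,L5,L6] — begin 0,0,0
L1 α=0: [0, 0, 0]
L2 α=4/5: [96, 468/5, 396/5]
L3 α=2/5: [696/5, 3734/25, 1858/25]
L4 α=2/3: [1586/15, 10084/75, 7658/75]
L5 α=3/8: [1639/12, 15799/120, 13643/120]
L6 α=3/4: [4699/48, 83119/480, 63323/480]
→ [98, 173, 132]

(0,0) stack=L1,L2,L3,L4,L5,L6; from [0,0,0]:
after L1 α=1/2: [137/2, 41, 89]
after L2 α=0: [137/2, 41, 89]
after L3 α=2/3: [367/2, 21, 245/3]
after L4 α=1/5: [872/5, 327/5, 1532/15]
after L5 α=1/5: [3863/25, 1843/25, 9188/75]
after L6 α=2/3: [4513/75, 2743/75, 29138/225]
→ [60, 37, 130]

at x=1,y=0 over L1,L2,L3,L4,L5,L6:
after L1 α=3/5: [471/5, 216/5, 519/5]
after L2 α=0: [471/5, 216/5, 519/5]
after L3 α=4/5: [3631/25, 5196/25, 1579/25]
after L4 α=3/4: [10553/50, 13971/100, 11629/100]
after L5 α=1/6: [12853/60, 19031/120, 12529/120]
after L6 α=1/4: [15953/80, 25431/160, 18489/160]
→ [199, 159, 116]


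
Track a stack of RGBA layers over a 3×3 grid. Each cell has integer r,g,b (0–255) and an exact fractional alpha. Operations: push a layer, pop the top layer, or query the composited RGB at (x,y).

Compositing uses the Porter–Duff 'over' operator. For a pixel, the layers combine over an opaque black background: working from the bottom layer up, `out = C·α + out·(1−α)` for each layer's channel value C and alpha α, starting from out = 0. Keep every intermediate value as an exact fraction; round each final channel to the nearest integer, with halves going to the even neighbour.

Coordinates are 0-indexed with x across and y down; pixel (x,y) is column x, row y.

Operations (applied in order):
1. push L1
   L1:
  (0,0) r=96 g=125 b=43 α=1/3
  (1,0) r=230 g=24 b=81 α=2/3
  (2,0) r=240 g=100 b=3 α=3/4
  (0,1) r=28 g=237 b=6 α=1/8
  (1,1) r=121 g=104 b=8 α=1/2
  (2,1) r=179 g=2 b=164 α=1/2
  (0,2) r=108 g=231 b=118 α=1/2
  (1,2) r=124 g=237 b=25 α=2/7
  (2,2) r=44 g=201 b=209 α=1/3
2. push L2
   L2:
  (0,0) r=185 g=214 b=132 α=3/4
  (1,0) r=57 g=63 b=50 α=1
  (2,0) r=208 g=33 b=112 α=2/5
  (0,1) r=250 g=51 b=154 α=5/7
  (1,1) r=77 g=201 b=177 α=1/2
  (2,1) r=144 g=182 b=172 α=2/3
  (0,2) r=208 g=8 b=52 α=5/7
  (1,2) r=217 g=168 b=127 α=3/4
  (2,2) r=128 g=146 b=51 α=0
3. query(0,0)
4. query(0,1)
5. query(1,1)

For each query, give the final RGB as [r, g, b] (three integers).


query (0,0) [L1,L2] — begin 0,0,0
+L1 (α=1/3) → [32, 125/3, 43/3]
+L2 (α=3/4) → [587/4, 2051/12, 1231/12]
rounded: [147, 171, 103]

(0,1) stack=L1,L2; from [0,0,0]:
+L1 (α=1/8) → [7/2, 237/8, 3/4]
+L2 (α=5/7) → [1257/7, 1257/28, 1543/14]
→ [180, 45, 110]

query (1,1) [L1,L2] — begin 0,0,0
after L1 α=1/2: [121/2, 52, 4]
after L2 α=1/2: [275/4, 253/2, 181/2]
→ [69, 126, 90]


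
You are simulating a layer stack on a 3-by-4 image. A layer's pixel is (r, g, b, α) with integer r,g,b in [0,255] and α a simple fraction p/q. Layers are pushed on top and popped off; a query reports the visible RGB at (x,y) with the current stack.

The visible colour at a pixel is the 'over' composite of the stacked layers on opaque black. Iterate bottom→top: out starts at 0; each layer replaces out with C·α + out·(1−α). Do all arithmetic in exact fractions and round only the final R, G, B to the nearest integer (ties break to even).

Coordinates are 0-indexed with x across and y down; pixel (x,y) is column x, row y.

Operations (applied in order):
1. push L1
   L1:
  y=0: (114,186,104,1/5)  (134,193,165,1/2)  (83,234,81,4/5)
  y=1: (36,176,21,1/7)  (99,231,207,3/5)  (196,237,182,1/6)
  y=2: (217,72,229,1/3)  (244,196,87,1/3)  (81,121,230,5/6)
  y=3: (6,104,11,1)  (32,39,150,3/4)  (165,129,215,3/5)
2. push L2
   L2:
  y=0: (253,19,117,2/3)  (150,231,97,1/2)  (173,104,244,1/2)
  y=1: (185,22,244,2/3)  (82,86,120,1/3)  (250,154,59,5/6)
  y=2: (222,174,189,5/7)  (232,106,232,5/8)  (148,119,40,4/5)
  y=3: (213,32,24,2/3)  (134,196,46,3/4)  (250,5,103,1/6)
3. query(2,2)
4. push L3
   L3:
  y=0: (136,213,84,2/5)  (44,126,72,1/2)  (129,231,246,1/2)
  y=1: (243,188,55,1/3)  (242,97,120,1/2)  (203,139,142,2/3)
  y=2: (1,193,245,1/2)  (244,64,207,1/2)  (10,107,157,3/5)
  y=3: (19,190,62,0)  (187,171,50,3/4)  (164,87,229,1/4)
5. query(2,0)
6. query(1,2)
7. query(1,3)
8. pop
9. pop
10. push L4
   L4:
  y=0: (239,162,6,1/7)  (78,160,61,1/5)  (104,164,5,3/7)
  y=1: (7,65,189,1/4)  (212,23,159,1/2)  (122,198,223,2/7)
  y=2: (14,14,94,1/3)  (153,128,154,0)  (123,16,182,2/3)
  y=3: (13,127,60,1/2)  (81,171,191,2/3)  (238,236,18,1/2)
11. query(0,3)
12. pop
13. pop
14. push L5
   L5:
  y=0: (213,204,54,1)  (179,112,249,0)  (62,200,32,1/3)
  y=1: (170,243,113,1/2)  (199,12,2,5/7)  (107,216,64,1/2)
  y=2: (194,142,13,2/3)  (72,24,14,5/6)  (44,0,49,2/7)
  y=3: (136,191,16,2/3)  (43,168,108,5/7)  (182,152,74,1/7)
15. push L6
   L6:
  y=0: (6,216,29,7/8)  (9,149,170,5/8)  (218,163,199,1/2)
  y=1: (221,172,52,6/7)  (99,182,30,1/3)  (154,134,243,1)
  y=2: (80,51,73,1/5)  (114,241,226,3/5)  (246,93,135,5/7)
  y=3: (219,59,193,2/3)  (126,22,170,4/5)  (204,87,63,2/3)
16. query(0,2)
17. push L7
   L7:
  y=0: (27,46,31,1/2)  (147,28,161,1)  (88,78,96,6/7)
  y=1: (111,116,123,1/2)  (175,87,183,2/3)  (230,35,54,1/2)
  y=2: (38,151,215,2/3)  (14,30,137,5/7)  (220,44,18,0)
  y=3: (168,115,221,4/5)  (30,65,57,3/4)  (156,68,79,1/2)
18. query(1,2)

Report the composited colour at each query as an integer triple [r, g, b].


(2,2) stack=L1,L2; from [0,0,0]:
+L1 (α=5/6) → [135/2, 605/6, 575/3]
+L2 (α=4/5) → [1319/10, 3461/30, 211/3]
rounded: [132, 115, 70]

at x=2,y=0 over L1,L2,L3:
+L1 (α=4/5) → [332/5, 936/5, 324/5]
+L2 (α=1/2) → [1197/10, 728/5, 772/5]
+L3 (α=1/2) → [2487/20, 1883/10, 1001/5]
= [124, 188, 200]

(1,2) stack=L1,L2,L3; from [0,0,0]:
+L1 (α=1/3) → [244/3, 196/3, 29]
+L2 (α=5/8) → [351/2, 363/4, 1247/8]
+L3 (α=1/2) → [839/4, 619/8, 2903/16]
→ [210, 77, 181]

at x=1,y=3 over L1,L2,L3:
+L1 (α=3/4) → [24, 117/4, 225/2]
+L2 (α=3/4) → [213/2, 2469/16, 501/8]
+L3 (α=3/4) → [1335/8, 10677/64, 1701/32]
= [167, 167, 53]

query (0,3) [L1,L4] — begin 0,0,0
+L1 (α=1) → [6, 104, 11]
+L4 (α=1/2) → [19/2, 231/2, 71/2]
rounded: [10, 116, 36]

(0,2) stack=L5,L6; from [0,0,0]:
L5 α=2/3: [388/3, 284/3, 26/3]
L6 α=1/5: [1792/15, 1289/15, 323/15]
rounded: [119, 86, 22]

(1,2) stack=L5,L6,L7; from [0,0,0]:
after L5 α=5/6: [60, 20, 35/3]
after L6 α=3/5: [462/5, 763/5, 2104/15]
after L7 α=5/7: [182/5, 2276/35, 2069/15]
→ [36, 65, 138]


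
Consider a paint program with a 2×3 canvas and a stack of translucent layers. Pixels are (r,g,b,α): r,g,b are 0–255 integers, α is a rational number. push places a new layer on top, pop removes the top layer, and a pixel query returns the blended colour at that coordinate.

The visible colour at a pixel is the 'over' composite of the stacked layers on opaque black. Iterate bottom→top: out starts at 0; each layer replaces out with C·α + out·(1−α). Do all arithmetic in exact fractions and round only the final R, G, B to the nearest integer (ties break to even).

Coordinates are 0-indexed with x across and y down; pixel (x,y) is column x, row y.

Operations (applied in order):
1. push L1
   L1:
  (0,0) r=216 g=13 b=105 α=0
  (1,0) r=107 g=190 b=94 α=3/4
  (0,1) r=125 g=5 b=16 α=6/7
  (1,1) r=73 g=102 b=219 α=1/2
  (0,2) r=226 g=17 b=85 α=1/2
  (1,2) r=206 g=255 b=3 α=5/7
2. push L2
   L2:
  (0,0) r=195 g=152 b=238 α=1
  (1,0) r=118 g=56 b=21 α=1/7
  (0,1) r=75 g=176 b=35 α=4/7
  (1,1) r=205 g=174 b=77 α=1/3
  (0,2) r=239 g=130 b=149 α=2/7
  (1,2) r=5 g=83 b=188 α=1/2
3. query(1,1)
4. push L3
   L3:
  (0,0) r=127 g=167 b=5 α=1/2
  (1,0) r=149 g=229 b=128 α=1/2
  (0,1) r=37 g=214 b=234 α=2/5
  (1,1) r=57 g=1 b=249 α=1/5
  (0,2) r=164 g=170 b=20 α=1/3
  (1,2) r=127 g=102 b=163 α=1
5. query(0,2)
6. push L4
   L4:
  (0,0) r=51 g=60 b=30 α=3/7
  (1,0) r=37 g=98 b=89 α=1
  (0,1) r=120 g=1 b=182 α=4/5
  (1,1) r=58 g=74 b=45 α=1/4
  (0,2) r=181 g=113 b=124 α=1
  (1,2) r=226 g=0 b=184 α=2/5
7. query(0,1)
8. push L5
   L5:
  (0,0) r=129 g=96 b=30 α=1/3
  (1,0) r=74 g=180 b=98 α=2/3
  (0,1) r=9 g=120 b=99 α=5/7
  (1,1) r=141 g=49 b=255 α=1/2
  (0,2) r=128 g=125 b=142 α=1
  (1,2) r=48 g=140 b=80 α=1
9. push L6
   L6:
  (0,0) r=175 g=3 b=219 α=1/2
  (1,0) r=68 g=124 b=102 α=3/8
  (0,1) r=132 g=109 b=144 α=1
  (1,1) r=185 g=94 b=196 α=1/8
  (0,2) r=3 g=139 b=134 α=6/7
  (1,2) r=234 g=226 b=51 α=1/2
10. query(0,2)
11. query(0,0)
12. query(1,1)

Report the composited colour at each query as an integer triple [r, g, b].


query (1,1) [L1,L2] — begin 0,0,0
L1 α=1/2: [73/2, 51, 219/2]
L2 α=1/3: [278/3, 92, 296/3]
rounded: [93, 92, 99]

at x=0,y=2 over L1,L2,L3:
L1 α=1/2: [113, 17/2, 85/2]
L2 α=2/7: [149, 605/14, 1021/14]
L3 α=1/3: [154, 1795/21, 387/7]
rounded: [154, 85, 55]

at x=0,y=1 over L1,L2,L3,L4:
+L1 (α=6/7) → [750/7, 30/7, 96/7]
+L2 (α=4/7) → [4350/49, 5018/49, 1268/49]
+L3 (α=2/5) → [16676/245, 36026/245, 26736/245]
+L4 (α=4/5) → [134276/1225, 37006/1225, 205096/1225]
= [110, 30, 167]

at x=0,y=2 over L1,L2,L3,L4,L5,L6:
L1 α=1/2: [113, 17/2, 85/2]
L2 α=2/7: [149, 605/14, 1021/14]
L3 α=1/3: [154, 1795/21, 387/7]
L4 α=1: [181, 113, 124]
L5 α=1: [128, 125, 142]
L6 α=6/7: [146/7, 137, 946/7]
rounded: [21, 137, 135]

at x=0,y=0 over L1,L2,L3,L4,L5,L6:
+L1 (α=0) → [0, 0, 0]
+L2 (α=1) → [195, 152, 238]
+L3 (α=1/2) → [161, 319/2, 243/2]
+L4 (α=3/7) → [797/7, 818/7, 576/7]
+L5 (α=1/3) → [2497/21, 2308/21, 454/7]
+L6 (α=1/2) → [3086/21, 2371/42, 1987/14]
= [147, 56, 142]

at x=1,y=1 over L1,L2,L3,L4,L5,L6:
L1 α=1/2: [73/2, 51, 219/2]
L2 α=1/3: [278/3, 92, 296/3]
L3 α=1/5: [1283/15, 369/5, 1931/15]
L4 α=1/4: [1573/20, 1477/20, 539/5]
L5 α=1/2: [4393/40, 2457/40, 907/5]
L6 α=1/8: [38151/320, 20959/320, 7329/40]
= [119, 65, 183]


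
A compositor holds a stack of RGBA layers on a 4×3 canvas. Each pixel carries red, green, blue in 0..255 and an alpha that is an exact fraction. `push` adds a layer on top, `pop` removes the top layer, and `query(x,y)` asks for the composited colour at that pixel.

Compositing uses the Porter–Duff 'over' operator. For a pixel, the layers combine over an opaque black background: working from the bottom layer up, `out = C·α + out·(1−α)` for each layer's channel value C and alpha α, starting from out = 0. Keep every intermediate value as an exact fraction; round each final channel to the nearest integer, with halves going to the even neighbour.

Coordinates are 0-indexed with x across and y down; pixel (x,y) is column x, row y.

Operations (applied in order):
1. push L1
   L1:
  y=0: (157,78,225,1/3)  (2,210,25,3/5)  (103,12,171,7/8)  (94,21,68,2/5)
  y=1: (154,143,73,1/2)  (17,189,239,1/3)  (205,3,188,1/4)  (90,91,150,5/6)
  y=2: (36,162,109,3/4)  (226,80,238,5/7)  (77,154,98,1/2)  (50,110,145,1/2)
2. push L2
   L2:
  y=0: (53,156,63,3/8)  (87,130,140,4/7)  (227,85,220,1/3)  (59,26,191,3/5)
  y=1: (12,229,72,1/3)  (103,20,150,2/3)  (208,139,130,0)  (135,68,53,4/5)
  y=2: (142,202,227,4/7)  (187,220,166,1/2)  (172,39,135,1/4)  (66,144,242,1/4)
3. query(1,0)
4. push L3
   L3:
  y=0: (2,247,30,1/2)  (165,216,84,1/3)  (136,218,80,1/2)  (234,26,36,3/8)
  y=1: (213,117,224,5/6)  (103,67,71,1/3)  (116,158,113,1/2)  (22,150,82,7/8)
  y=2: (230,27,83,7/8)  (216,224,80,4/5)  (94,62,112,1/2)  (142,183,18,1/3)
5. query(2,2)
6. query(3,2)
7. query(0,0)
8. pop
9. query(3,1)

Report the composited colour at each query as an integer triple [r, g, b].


query (1,0) [L1,L2] — begin 0,0,0
after L1 α=3/5: [6/5, 126, 15]
after L2 α=4/7: [1758/35, 898/7, 605/7]
= [50, 128, 86]

at x=2,y=2 over L1,L2,L3:
L1 α=1/2: [77/2, 77, 49]
L2 α=1/4: [575/8, 135/2, 141/2]
L3 α=1/2: [1327/16, 259/4, 365/4]
rounded: [83, 65, 91]

(3,2) stack=L1,L2,L3; from [0,0,0]:
L1 α=1/2: [25, 55, 145/2]
L2 α=1/4: [141/4, 309/4, 919/8]
L3 α=1/3: [425/6, 225/2, 991/12]
rounded: [71, 112, 83]

at x=0,y=0 over L1,L2,L3:
after L1 α=1/3: [157/3, 26, 75]
after L2 α=3/8: [631/12, 299/4, 141/2]
after L3 α=1/2: [655/24, 1287/8, 201/4]
rounded: [27, 161, 50]

query (3,1) [L1,L2] — begin 0,0,0
+L1 (α=5/6) → [75, 455/6, 125]
+L2 (α=4/5) → [123, 2087/30, 337/5]
rounded: [123, 70, 67]


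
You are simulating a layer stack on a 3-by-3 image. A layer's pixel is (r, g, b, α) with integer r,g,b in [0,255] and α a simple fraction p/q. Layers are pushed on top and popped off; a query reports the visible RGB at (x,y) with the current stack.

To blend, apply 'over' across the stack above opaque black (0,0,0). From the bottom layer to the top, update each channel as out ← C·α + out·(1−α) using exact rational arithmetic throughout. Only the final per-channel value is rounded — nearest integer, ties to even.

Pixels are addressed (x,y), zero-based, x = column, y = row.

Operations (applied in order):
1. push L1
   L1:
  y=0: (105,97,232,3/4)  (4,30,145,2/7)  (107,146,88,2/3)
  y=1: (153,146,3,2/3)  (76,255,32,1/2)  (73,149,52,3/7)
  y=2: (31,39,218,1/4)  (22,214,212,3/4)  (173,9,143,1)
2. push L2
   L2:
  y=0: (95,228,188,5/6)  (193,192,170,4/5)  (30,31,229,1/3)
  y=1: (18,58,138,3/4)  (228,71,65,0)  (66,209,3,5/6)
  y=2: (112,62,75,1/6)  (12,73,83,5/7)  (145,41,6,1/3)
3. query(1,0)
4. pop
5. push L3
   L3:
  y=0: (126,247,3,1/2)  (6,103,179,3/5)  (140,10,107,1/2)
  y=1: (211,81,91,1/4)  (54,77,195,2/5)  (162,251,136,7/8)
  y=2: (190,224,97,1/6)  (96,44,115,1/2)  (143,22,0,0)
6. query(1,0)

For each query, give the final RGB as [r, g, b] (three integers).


(1,0) stack=L1,L2; from [0,0,0]:
after L1 α=2/7: [8/7, 60/7, 290/7]
after L2 α=4/5: [5412/35, 5436/35, 1010/7]
rounded: [155, 155, 144]

at x=1,y=0 over L1,L3:
after L1 α=2/7: [8/7, 60/7, 290/7]
after L3 α=3/5: [142/35, 2283/35, 4339/35]
= [4, 65, 124]


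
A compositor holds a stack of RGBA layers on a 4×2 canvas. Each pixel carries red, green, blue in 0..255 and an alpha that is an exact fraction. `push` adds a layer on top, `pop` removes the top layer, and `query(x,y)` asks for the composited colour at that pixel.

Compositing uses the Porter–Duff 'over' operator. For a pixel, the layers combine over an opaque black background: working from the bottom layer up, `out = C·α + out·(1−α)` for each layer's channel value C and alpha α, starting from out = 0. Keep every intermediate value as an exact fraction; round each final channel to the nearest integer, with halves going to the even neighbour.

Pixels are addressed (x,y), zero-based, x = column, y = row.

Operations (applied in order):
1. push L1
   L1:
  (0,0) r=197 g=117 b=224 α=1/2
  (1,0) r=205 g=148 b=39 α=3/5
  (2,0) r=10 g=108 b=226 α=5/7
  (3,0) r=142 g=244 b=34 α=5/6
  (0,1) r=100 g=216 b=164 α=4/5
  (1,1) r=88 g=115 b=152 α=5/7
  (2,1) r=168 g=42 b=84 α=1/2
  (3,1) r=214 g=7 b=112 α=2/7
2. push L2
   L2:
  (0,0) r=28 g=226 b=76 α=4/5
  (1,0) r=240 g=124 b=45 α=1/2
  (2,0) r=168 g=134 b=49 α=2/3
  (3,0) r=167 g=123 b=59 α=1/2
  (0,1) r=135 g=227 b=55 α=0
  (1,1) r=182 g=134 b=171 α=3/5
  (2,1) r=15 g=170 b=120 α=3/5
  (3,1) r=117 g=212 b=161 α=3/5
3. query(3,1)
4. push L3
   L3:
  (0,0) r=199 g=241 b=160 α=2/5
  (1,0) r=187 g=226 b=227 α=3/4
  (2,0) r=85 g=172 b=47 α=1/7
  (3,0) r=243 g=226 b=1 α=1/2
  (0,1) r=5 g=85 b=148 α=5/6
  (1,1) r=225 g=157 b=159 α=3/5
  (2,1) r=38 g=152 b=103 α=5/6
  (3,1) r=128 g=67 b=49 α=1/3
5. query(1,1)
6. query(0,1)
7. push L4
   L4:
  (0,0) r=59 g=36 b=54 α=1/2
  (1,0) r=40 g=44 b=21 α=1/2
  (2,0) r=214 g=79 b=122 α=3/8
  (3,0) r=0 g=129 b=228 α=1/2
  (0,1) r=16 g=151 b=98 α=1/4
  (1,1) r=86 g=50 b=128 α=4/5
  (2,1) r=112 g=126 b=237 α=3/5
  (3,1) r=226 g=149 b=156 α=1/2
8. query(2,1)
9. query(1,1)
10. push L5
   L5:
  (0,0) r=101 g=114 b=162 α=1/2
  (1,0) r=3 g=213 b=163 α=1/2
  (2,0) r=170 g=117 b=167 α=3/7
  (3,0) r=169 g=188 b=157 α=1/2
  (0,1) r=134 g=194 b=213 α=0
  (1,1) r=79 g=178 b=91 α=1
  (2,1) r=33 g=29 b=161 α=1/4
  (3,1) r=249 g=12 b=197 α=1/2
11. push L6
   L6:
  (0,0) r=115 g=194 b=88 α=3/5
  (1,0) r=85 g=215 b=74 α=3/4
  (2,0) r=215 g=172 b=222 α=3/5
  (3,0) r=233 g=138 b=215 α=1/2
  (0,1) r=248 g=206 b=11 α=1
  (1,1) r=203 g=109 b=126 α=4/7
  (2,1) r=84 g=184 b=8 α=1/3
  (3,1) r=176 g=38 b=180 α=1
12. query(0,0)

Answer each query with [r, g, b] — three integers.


query (3,1) [L1,L2] — begin 0,0,0
L1 α=2/7: [428/7, 2, 32]
L2 α=3/5: [3313/35, 128, 547/5]
= [95, 128, 109]

at x=1,y=1 over L1,L2,L3:
+L1 (α=5/7) → [440/7, 575/7, 760/7]
+L2 (α=3/5) → [4702/35, 3964/35, 5111/35]
+L3 (α=3/5) → [33029/175, 24413/175, 26917/175]
= [189, 140, 154]

(0,1) stack=L1,L2,L3; from [0,0,0]:
after L1 α=4/5: [80, 864/5, 656/5]
after L2 α=0: [80, 864/5, 656/5]
after L3 α=5/6: [35/2, 2989/30, 726/5]
rounded: [18, 100, 145]

at x=2,y=1 over L1,L2,L3,L4:
after L1 α=1/2: [84, 21, 42]
after L2 α=3/5: [213/5, 552/5, 444/5]
after L3 α=5/6: [1163/30, 2176/15, 3019/30]
after L4 α=3/5: [6203/75, 10022/75, 13684/75]
= [83, 134, 182]

query (1,1) [L1,L2,L3,L4] — begin 0,0,0
L1 α=5/7: [440/7, 575/7, 760/7]
L2 α=3/5: [4702/35, 3964/35, 5111/35]
L3 α=3/5: [33029/175, 24413/175, 26917/175]
L4 α=4/5: [93229/875, 59413/875, 116517/875]
→ [107, 68, 133]

query (0,0) [L1,L2,L3,L4,L5,L6] — begin 0,0,0
after L1 α=1/2: [197/2, 117/2, 112]
after L2 α=4/5: [421/10, 385/2, 416/5]
after L3 α=2/5: [5243/50, 2119/10, 2848/25]
after L4 α=1/2: [8193/100, 2479/20, 2099/25]
after L5 α=1/2: [18293/200, 4759/40, 6149/50]
after L6 α=3/5: [52793/500, 16399/100, 12749/125]
rounded: [106, 164, 102]


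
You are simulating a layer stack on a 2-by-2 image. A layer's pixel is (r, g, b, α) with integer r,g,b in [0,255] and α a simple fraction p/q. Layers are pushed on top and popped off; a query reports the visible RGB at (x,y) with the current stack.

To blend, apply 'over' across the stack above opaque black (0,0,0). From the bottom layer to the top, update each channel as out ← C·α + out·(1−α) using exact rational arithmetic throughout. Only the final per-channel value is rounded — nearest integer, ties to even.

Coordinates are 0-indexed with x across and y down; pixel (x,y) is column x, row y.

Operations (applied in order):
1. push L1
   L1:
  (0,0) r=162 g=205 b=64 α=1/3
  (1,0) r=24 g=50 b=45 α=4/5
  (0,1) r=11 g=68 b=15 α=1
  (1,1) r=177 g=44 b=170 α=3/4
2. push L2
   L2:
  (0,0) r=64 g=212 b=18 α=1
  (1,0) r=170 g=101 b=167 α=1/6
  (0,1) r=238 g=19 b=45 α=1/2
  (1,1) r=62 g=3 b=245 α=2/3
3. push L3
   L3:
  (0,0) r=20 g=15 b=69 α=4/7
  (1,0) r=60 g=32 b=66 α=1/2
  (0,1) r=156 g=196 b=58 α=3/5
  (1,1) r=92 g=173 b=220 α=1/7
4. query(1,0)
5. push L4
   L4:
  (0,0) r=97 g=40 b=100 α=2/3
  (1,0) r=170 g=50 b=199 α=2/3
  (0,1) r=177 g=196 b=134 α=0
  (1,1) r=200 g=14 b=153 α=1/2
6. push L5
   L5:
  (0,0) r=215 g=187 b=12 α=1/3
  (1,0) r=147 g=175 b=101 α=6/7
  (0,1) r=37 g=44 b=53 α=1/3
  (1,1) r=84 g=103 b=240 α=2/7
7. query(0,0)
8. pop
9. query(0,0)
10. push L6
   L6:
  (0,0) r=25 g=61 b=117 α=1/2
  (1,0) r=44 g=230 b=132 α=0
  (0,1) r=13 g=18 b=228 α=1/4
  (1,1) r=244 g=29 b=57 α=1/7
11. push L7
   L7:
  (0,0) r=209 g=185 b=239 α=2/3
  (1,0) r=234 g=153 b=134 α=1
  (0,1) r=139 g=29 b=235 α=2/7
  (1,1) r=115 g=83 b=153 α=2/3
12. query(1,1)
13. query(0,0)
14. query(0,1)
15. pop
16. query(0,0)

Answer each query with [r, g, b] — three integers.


(1,0) stack=L1,L2,L3; from [0,0,0]:
L1 α=4/5: [96/5, 40, 36]
L2 α=1/6: [133/3, 301/6, 347/6]
L3 α=1/2: [313/6, 493/12, 743/12]
rounded: [52, 41, 62]

(0,0) stack=L1,L2,L3,L4,L5; from [0,0,0]:
L1 α=1/3: [54, 205/3, 64/3]
L2 α=1: [64, 212, 18]
L3 α=4/7: [272/7, 696/7, 330/7]
L4 α=2/3: [1630/21, 1256/21, 1730/21]
L5 α=1/3: [7775/63, 6439/63, 3712/63]
= [123, 102, 59]

(0,0) stack=L1,L2,L3,L4; from [0,0,0]:
+L1 (α=1/3) → [54, 205/3, 64/3]
+L2 (α=1) → [64, 212, 18]
+L3 (α=4/7) → [272/7, 696/7, 330/7]
+L4 (α=2/3) → [1630/21, 1256/21, 1730/21]
= [78, 60, 82]

(1,1) stack=L1,L2,L3,L4,L6,L7; from [0,0,0]:
after L1 α=3/4: [531/4, 33, 255/2]
after L2 α=2/3: [1027/12, 13, 1235/6]
after L3 α=1/7: [173/2, 251/7, 1455/7]
after L4 α=1/2: [573/4, 349/14, 1263/7]
after L6 α=1/7: [2207/14, 1250/49, 7977/49]
after L7 α=2/3: [1809/14, 3128/49, 7657/49]
rounded: [129, 64, 156]

at x=0,y=0 over L1,L2,L3,L4,L6,L7:
L1 α=1/3: [54, 205/3, 64/3]
L2 α=1: [64, 212, 18]
L3 α=4/7: [272/7, 696/7, 330/7]
L4 α=2/3: [1630/21, 1256/21, 1730/21]
L6 α=1/2: [2155/42, 2537/42, 4187/42]
L7 α=2/3: [19711/126, 18077/126, 24263/126]
rounded: [156, 143, 193]

at x=0,y=1 over L1,L2,L3,L4,L6,L7:
L1 α=1: [11, 68, 15]
L2 α=1/2: [249/2, 87/2, 30]
L3 α=3/5: [717/5, 135, 234/5]
L4 α=0: [717/5, 135, 234/5]
L6 α=1/4: [554/5, 423/4, 921/10]
L7 α=2/7: [832/7, 2347/28, 1861/14]
→ [119, 84, 133]

(0,0) stack=L1,L2,L3,L4,L6; from [0,0,0]:
L1 α=1/3: [54, 205/3, 64/3]
L2 α=1: [64, 212, 18]
L3 α=4/7: [272/7, 696/7, 330/7]
L4 α=2/3: [1630/21, 1256/21, 1730/21]
L6 α=1/2: [2155/42, 2537/42, 4187/42]
= [51, 60, 100]


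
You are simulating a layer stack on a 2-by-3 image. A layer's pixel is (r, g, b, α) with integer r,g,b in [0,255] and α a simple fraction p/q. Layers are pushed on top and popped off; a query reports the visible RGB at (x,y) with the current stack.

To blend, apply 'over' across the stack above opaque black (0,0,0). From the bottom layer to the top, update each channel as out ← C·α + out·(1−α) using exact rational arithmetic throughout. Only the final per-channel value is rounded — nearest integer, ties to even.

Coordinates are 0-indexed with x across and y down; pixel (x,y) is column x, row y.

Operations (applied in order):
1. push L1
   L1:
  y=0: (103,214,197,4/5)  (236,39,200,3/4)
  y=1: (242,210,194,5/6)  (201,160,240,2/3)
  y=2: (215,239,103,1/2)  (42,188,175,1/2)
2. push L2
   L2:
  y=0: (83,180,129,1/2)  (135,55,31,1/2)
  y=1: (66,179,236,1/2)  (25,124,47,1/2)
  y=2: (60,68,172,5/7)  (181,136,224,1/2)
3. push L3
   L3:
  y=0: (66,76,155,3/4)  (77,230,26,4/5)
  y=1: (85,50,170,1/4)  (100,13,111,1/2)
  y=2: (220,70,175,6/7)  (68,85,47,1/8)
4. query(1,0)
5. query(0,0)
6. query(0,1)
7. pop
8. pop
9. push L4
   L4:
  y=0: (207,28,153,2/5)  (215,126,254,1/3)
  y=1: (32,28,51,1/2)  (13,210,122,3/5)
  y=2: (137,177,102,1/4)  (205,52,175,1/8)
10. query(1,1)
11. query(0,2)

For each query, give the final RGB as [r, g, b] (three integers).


at x=1,y=0 over L1,L2,L3:
after L1 α=3/4: [177, 117/4, 150]
after L2 α=1/2: [156, 337/8, 181/2]
after L3 α=4/5: [464/5, 7697/40, 389/10]
rounded: [93, 192, 39]

(0,0) stack=L1,L2,L3; from [0,0,0]:
L1 α=4/5: [412/5, 856/5, 788/5]
L2 α=1/2: [827/10, 878/5, 1433/10]
L3 α=3/4: [2807/40, 1009/10, 6083/40]
rounded: [70, 101, 152]

at x=0,y=1 over L1,L2,L3:
L1 α=5/6: [605/3, 175, 485/3]
L2 α=1/2: [803/6, 177, 1193/6]
L3 α=1/4: [973/8, 581/4, 1533/8]
rounded: [122, 145, 192]

(1,1) stack=L1,L4; from [0,0,0]:
+L1 (α=2/3) → [134, 320/3, 160]
+L4 (α=3/5) → [307/5, 506/3, 686/5]
rounded: [61, 169, 137]

(0,2) stack=L1,L4; from [0,0,0]:
L1 α=1/2: [215/2, 239/2, 103/2]
L4 α=1/4: [919/8, 1071/8, 513/8]
= [115, 134, 64]


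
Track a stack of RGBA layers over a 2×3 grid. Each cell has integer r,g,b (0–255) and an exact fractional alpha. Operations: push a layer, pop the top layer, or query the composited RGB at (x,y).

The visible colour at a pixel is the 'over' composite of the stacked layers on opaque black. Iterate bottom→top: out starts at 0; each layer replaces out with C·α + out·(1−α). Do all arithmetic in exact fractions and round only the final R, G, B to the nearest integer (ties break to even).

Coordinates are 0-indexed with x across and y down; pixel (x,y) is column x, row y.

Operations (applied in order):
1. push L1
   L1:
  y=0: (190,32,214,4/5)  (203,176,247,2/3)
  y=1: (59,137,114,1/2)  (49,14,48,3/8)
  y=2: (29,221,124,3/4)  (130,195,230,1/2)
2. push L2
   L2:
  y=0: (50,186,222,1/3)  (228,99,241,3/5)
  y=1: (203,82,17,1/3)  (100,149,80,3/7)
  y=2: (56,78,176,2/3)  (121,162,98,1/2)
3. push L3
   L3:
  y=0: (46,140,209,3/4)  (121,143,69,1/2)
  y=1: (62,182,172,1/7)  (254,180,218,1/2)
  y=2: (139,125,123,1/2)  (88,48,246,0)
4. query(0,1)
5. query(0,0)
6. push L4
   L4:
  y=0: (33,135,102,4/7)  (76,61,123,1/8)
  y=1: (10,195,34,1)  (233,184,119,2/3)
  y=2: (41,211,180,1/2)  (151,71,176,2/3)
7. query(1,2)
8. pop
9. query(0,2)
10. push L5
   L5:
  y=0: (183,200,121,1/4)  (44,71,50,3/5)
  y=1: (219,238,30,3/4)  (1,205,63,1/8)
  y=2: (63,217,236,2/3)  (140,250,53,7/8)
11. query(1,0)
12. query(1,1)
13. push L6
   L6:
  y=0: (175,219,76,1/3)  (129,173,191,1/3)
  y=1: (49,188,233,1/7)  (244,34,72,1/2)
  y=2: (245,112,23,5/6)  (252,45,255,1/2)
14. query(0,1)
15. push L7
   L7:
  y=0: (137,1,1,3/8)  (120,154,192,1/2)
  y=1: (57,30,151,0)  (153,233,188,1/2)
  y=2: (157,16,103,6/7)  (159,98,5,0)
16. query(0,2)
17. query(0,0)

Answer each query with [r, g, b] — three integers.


at x=0,y=1 over L1,L2,L3:
+L1 (α=1/2) → [59/2, 137/2, 57]
+L2 (α=1/3) → [262/3, 73, 131/3]
+L3 (α=1/7) → [586/7, 620/7, 62]
→ [84, 89, 62]

query (0,0) [L1,L2,L3] — begin 0,0,0
L1 α=4/5: [152, 128/5, 856/5]
L2 α=1/3: [118, 1186/15, 2822/15]
L3 α=3/4: [64, 3743/30, 12227/60]
= [64, 125, 204]

query (1,2) [L1,L2,L3,L4] — begin 0,0,0
+L1 (α=1/2) → [65, 195/2, 115]
+L2 (α=1/2) → [93, 519/4, 213/2]
+L3 (α=0) → [93, 519/4, 213/2]
+L4 (α=2/3) → [395/3, 1087/12, 917/6]
= [132, 91, 153]

(0,2) stack=L1,L2,L3; from [0,0,0]:
+L1 (α=3/4) → [87/4, 663/4, 93]
+L2 (α=2/3) → [535/12, 429/4, 445/3]
+L3 (α=1/2) → [2203/24, 929/8, 407/3]
→ [92, 116, 136]

query (1,0) [L1,L2,L3,L5] — begin 0,0,0
after L1 α=2/3: [406/3, 352/3, 494/3]
after L2 α=3/5: [2864/15, 319/3, 3157/15]
after L3 α=1/2: [4679/30, 374/3, 2096/15]
after L5 α=3/5: [6659/75, 1387/15, 6442/75]
rounded: [89, 92, 86]

query (1,1) [L1,L2,L3,L5] — begin 0,0,0
after L1 α=3/8: [147/8, 21/4, 18]
after L2 α=3/7: [747/14, 468/7, 312/7]
after L3 α=1/2: [4303/28, 864/7, 919/7]
after L5 α=1/8: [4307/32, 1069/8, 491/4]
rounded: [135, 134, 123]

query (0,1) [L1,L2,L3,L5,L6] — begin 0,0,0
+L1 (α=1/2) → [59/2, 137/2, 57]
+L2 (α=1/3) → [262/3, 73, 131/3]
+L3 (α=1/7) → [586/7, 620/7, 62]
+L5 (α=3/4) → [5185/28, 2809/14, 38]
+L6 (α=1/7) → [16241/98, 9743/49, 461/7]
→ [166, 199, 66]

at x=0,y=2 over L1,L2,L3,L5,L6,L7:
after L1 α=3/4: [87/4, 663/4, 93]
after L2 α=2/3: [535/12, 429/4, 445/3]
after L3 α=1/2: [2203/24, 929/8, 407/3]
after L5 α=2/3: [5227/72, 1467/8, 1823/9]
after L6 α=5/6: [93427/432, 5947/48, 1429/27]
after L7 α=6/7: [500371/3024, 10555/336, 18115/189]
→ [165, 31, 96]

at x=0,y=0 over L1,L2,L3,L5,L6,L7:
L1 α=4/5: [152, 128/5, 856/5]
L2 α=1/3: [118, 1186/15, 2822/15]
L3 α=3/4: [64, 3743/30, 12227/60]
L5 α=1/4: [375/4, 5743/40, 14647/80]
L6 α=1/3: [725/6, 10123/60, 17687/120]
L7 α=3/8: [6091/48, 10159/96, 17759/192]
→ [127, 106, 92]


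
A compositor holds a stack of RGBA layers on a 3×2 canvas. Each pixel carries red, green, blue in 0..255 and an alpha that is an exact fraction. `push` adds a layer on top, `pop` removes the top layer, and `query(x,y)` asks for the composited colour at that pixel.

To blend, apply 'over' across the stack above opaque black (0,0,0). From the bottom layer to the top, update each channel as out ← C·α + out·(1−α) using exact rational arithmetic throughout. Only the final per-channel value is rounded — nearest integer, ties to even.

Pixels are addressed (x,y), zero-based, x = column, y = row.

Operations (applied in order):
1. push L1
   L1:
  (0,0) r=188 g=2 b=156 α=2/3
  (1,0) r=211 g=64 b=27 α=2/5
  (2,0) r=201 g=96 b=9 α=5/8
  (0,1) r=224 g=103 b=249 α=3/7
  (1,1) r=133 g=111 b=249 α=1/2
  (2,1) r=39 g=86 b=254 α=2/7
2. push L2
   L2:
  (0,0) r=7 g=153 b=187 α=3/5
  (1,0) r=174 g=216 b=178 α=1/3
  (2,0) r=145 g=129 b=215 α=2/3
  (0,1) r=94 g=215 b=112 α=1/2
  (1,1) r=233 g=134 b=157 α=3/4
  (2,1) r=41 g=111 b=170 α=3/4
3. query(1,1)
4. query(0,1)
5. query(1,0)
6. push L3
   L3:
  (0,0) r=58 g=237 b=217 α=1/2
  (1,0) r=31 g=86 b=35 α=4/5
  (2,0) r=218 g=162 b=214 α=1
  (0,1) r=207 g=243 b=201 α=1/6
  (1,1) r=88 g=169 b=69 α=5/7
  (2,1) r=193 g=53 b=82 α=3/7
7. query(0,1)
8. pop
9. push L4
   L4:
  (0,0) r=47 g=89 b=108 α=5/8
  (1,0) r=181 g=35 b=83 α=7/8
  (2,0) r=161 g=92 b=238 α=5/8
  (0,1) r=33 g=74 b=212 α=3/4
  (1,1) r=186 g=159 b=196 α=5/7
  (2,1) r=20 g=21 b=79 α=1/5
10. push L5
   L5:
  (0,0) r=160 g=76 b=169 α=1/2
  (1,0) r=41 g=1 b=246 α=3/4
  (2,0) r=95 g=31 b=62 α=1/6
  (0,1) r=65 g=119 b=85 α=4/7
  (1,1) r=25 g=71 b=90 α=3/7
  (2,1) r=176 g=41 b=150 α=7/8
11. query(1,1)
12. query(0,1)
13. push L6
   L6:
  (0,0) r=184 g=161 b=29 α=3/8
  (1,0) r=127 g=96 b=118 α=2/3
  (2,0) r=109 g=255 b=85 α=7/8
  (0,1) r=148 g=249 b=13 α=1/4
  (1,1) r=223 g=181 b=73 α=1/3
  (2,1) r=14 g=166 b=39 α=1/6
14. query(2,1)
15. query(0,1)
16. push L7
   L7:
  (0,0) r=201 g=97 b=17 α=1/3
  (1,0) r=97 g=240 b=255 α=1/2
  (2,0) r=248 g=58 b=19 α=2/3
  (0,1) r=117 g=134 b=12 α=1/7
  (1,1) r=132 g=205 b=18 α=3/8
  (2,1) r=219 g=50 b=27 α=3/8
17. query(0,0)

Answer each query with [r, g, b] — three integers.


query (1,1) [L1,L2] — begin 0,0,0
after L1 α=1/2: [133/2, 111/2, 249/2]
after L2 α=3/4: [1531/8, 915/8, 1191/8]
rounded: [191, 114, 149]

query (0,1) [L1,L2] — begin 0,0,0
after L1 α=3/7: [96, 309/7, 747/7]
after L2 α=1/2: [95, 907/7, 1531/14]
= [95, 130, 109]

at x=1,y=0 over L1,L2:
L1 α=2/5: [422/5, 128/5, 54/5]
L2 α=1/3: [1714/15, 1336/15, 998/15]
→ [114, 89, 67]

(0,1) stack=L1,L2,L3; from [0,0,0]:
after L1 α=3/7: [96, 309/7, 747/7]
after L2 α=1/2: [95, 907/7, 1531/14]
after L3 α=1/6: [341/3, 3118/21, 10469/84]
= [114, 148, 125]

at x=1,y=1 over L1,L2,L4,L5:
L1 α=1/2: [133/2, 111/2, 249/2]
L2 α=3/4: [1531/8, 915/8, 1191/8]
L4 α=5/7: [5251/28, 585/4, 5111/28]
L5 α=3/7: [5776/49, 114, 7001/49]
rounded: [118, 114, 143]

query (0,1) [L1,L2,L4,L5] — begin 0,0,0
+L1 (α=3/7) → [96, 309/7, 747/7]
+L2 (α=1/2) → [95, 907/7, 1531/14]
+L4 (α=3/4) → [97/2, 2461/28, 10435/56]
+L5 (α=4/7) → [811/14, 20711/196, 50345/392]
= [58, 106, 128]

(2,1) stack=L1,L2,L4,L5,L6; from [0,0,0]:
+L1 (α=2/7) → [78/7, 172/7, 508/7]
+L2 (α=3/4) → [939/28, 2503/28, 2039/14]
+L4 (α=1/5) → [1079/35, 530/7, 4631/35]
+L5 (α=7/8) → [44199/280, 2539/56, 41381/280]
+L6 (α=1/6) → [44983/336, 21991/336, 43565/336]
→ [134, 65, 130]

(0,1) stack=L1,L2,L4,L5,L6; from [0,0,0]:
+L1 (α=3/7) → [96, 309/7, 747/7]
+L2 (α=1/2) → [95, 907/7, 1531/14]
+L4 (α=3/4) → [97/2, 2461/28, 10435/56]
+L5 (α=4/7) → [811/14, 20711/196, 50345/392]
+L6 (α=1/4) → [4505/56, 110937/784, 156131/1568]
= [80, 142, 100]

query (0,0) [L1,L2,L4,L5,L6,L7] — begin 0,0,0
L1 α=2/3: [376/3, 4/3, 104]
L2 α=3/5: [163/3, 277/3, 769/5]
L4 α=5/8: [199/4, 361/4, 5007/40]
L5 α=1/2: [839/8, 665/8, 11767/80]
L6 α=3/8: [8611/64, 7189/64, 13159/128]
L7 α=1/3: [15043/96, 3431/32, 4749/64]
= [157, 107, 74]


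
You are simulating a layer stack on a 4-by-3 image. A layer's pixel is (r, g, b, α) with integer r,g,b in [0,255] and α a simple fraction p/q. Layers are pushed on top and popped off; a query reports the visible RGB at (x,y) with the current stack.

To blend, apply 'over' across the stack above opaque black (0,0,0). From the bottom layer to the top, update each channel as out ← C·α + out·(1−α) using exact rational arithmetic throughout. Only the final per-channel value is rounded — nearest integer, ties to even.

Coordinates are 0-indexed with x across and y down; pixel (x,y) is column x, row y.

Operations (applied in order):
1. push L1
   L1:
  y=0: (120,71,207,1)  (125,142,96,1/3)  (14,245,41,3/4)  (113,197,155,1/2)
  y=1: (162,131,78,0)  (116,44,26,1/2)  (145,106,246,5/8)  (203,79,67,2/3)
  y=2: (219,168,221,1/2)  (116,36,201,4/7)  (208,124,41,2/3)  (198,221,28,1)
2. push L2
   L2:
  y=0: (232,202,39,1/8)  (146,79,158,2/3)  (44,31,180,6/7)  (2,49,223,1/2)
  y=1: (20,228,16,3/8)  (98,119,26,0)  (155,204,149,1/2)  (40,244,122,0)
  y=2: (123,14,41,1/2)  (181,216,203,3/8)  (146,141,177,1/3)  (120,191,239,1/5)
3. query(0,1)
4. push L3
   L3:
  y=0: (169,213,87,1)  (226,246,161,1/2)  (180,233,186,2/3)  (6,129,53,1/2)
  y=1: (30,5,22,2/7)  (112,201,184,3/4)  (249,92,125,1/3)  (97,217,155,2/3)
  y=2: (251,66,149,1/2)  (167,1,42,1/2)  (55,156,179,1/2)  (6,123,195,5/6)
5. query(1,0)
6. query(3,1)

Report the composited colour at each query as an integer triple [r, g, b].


(0,1) stack=L1,L2; from [0,0,0]:
L1 α=0: [0, 0, 0]
L2 α=3/8: [15/2, 171/2, 6]
→ [8, 86, 6]

(1,0) stack=L1,L2,L3; from [0,0,0]:
L1 α=1/3: [125/3, 142/3, 32]
L2 α=2/3: [1001/9, 616/9, 116]
L3 α=1/2: [3035/18, 1415/9, 277/2]
rounded: [169, 157, 138]

(3,1) stack=L1,L2,L3; from [0,0,0]:
+L1 (α=2/3) → [406/3, 158/3, 134/3]
+L2 (α=0) → [406/3, 158/3, 134/3]
+L3 (α=2/3) → [988/9, 1460/9, 1064/9]
= [110, 162, 118]


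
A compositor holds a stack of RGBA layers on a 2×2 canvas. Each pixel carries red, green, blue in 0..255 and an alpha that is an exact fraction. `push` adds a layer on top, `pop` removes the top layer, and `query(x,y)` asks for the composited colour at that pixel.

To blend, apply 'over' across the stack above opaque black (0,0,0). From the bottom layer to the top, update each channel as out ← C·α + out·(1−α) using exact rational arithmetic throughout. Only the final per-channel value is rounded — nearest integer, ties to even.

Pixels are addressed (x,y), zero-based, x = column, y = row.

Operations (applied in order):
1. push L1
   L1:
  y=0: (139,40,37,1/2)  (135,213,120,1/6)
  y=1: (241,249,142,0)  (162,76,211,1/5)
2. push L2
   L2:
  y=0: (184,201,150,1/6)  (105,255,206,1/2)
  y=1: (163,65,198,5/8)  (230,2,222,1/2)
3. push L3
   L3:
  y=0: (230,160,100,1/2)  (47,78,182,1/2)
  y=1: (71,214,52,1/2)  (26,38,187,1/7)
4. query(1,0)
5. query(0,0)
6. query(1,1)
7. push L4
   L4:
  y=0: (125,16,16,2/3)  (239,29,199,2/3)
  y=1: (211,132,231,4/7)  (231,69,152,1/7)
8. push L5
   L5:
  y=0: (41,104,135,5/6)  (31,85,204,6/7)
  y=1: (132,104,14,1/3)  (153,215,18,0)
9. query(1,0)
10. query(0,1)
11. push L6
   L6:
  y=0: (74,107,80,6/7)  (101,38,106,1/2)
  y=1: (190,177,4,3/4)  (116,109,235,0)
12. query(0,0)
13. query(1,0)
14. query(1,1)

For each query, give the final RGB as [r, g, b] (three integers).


at x=1,y=0 over L1,L2,L3:
+L1 (α=1/6) → [45/2, 71/2, 20]
+L2 (α=1/2) → [255/4, 581/4, 113]
+L3 (α=1/2) → [443/8, 893/8, 295/2]
rounded: [55, 112, 148]

(0,0) stack=L1,L2,L3; from [0,0,0]:
+L1 (α=1/2) → [139/2, 20, 37/2]
+L2 (α=1/6) → [1063/12, 301/6, 485/12]
+L3 (α=1/2) → [3823/24, 1261/12, 1685/24]
→ [159, 105, 70]

(1,1) stack=L1,L2,L3; from [0,0,0]:
L1 α=1/5: [162/5, 76/5, 211/5]
L2 α=1/2: [656/5, 43/5, 1321/10]
L3 α=1/7: [4066/35, 64/5, 4898/35]
= [116, 13, 140]

at x=1,y=0 over L1,L2,L3,L4,L5:
after L1 α=1/6: [45/2, 71/2, 20]
after L2 α=1/2: [255/4, 581/4, 113]
after L3 α=1/2: [443/8, 893/8, 295/2]
after L4 α=2/3: [4267/24, 1357/24, 1091/6]
after L5 α=6/7: [8731/168, 13597/168, 1205/6]
= [52, 81, 201]

at x=0,y=1 over L1,L2,L3,L4,L5:
+L1 (α=0) → [0, 0, 0]
+L2 (α=5/8) → [815/8, 325/8, 495/4]
+L3 (α=1/2) → [1383/16, 2037/16, 703/8]
+L4 (α=4/7) → [17653/112, 14559/112, 9501/56]
+L5 (α=1/3) → [25045/168, 20383/168, 9893/84]
rounded: [149, 121, 118]

query (0,0) [L1,L2,L3,L4,L5,L6] — begin 0,0,0
+L1 (α=1/2) → [139/2, 20, 37/2]
+L2 (α=1/6) → [1063/12, 301/6, 485/12]
+L3 (α=1/2) → [3823/24, 1261/12, 1685/24]
+L4 (α=2/3) → [9823/72, 1645/36, 2453/72]
+L5 (α=5/6) → [24583/432, 20365/216, 51053/432]
+L6 (α=6/7) → [30913/432, 159037/1512, 258413/3024]
→ [72, 105, 85]

at x=1,y=0 over L1,L2,L3,L4,L5,L6:
+L1 (α=1/6) → [45/2, 71/2, 20]
+L2 (α=1/2) → [255/4, 581/4, 113]
+L3 (α=1/2) → [443/8, 893/8, 295/2]
+L4 (α=2/3) → [4267/24, 1357/24, 1091/6]
+L5 (α=6/7) → [8731/168, 13597/168, 1205/6]
+L6 (α=1/2) → [25699/336, 19981/336, 1841/12]
= [76, 59, 153]

query (1,1) [L1,L2,L3,L4,L5,L6] — begin 0,0,0
+L1 (α=1/5) → [162/5, 76/5, 211/5]
+L2 (α=1/2) → [656/5, 43/5, 1321/10]
+L3 (α=1/7) → [4066/35, 64/5, 4898/35]
+L4 (α=1/7) → [32481/245, 729/35, 34708/245]
+L5 (α=0) → [32481/245, 729/35, 34708/245]
+L6 (α=0) → [32481/245, 729/35, 34708/245]
→ [133, 21, 142]
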